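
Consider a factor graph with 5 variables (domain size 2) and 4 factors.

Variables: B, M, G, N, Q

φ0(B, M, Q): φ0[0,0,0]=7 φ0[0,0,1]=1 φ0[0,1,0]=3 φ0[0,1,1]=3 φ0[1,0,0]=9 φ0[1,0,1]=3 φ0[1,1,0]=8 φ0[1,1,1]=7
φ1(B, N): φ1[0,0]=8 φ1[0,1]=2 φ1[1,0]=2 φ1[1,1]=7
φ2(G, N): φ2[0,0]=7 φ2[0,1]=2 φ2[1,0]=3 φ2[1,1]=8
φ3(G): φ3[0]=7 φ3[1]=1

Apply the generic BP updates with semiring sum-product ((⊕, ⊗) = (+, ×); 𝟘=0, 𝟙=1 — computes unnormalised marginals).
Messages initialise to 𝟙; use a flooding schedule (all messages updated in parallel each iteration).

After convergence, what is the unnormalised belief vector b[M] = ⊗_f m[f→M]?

init: all messages = 𝟙 over 2 values
r1 m[φ0→B] = [14, 27]
r1 m[φ0→M] = [20, 21]
r1 m[φ0→Q] = [27, 14]
r1 m[φ1→B] = [10, 9]
r1 m[φ1→N] = [10, 9]
r1 m[φ2→G] = [9, 11]
r1 m[φ2→N] = [10, 10]
r1 m[φ3→G] = [7, 1]
r1 m[B→φ0] = [1, 1]
r1 m[B→φ1] = [1, 1]
r1 m[M→φ0] = [1, 1]
r1 m[G→φ2] = [1, 1]
r1 m[G→φ3] = [1, 1]
r1 m[N→φ1] = [1, 1]
r1 m[N→φ2] = [1, 1]
r1 m[Q→φ0] = [1, 1]
r2 m[φ0→B] = [14, 27]
r2 m[φ0→M] = [20, 21]
r2 m[φ0→Q] = [27, 14]
r2 m[φ1→B] = [10, 9]
r2 m[φ1→N] = [10, 9]
r2 m[φ2→G] = [9, 11]
r2 m[φ2→N] = [10, 10]
r2 m[φ3→G] = [7, 1]
r2 m[B→φ0] = [10, 9]
r2 m[B→φ1] = [14, 27]
r2 m[M→φ0] = [1, 1]
r2 m[G→φ2] = [7, 1]
r2 m[G→φ3] = [9, 11]
r2 m[N→φ1] = [10, 10]
r2 m[N→φ2] = [10, 9]
r2 m[Q→φ0] = [1, 1]
r3 m[φ0→B] = [14, 27]
r3 m[φ0→M] = [188, 195]
r3 m[φ0→Q] = [253, 130]
r3 m[φ1→B] = [100, 90]
r3 m[φ1→N] = [166, 217]
r3 m[φ2→G] = [88, 102]
r3 m[φ2→N] = [52, 22]
r3 m[φ3→G] = [7, 1]
r3 m[B→φ0] = [10, 9]
r3 m[B→φ1] = [14, 27]
r3 m[M→φ0] = [1, 1]
r3 m[G→φ2] = [7, 1]
r3 m[G→φ3] = [9, 11]
r3 m[N→φ1] = [10, 10]
r3 m[N→φ2] = [10, 9]
r3 m[Q→φ0] = [1, 1]
r4 m[φ0→B] = [14, 27]
r4 m[φ0→M] = [188, 195]
r4 m[φ0→Q] = [253, 130]
r4 m[φ1→B] = [100, 90]
r4 m[φ1→N] = [166, 217]
r4 m[φ2→G] = [88, 102]
r4 m[φ2→N] = [52, 22]
r4 m[φ3→G] = [7, 1]
r4 m[B→φ0] = [100, 90]
r4 m[B→φ1] = [14, 27]
r4 m[M→φ0] = [1, 1]
r4 m[G→φ2] = [7, 1]
r4 m[G→φ3] = [88, 102]
r4 m[N→φ1] = [52, 22]
r4 m[N→φ2] = [166, 217]
r4 m[Q→φ0] = [1, 1]
r5 m[φ0→B] = [14, 27]
r5 m[φ0→M] = [1880, 1950]
r5 m[φ0→Q] = [2530, 1300]
r5 m[φ1→B] = [460, 258]
r5 m[φ1→N] = [166, 217]
r5 m[φ2→G] = [1596, 2234]
r5 m[φ2→N] = [52, 22]
r5 m[φ3→G] = [7, 1]
r5 m[B→φ0] = [100, 90]
r5 m[B→φ1] = [14, 27]
r5 m[M→φ0] = [1, 1]
r5 m[G→φ2] = [7, 1]
r5 m[G→φ3] = [88, 102]
r5 m[N→φ1] = [52, 22]
r5 m[N→φ2] = [166, 217]
r5 m[Q→φ0] = [1, 1]
r6 m[φ0→B] = [14, 27]
r6 m[φ0→M] = [1880, 1950]
r6 m[φ0→Q] = [2530, 1300]
r6 m[φ1→B] = [460, 258]
r6 m[φ1→N] = [166, 217]
r6 m[φ2→G] = [1596, 2234]
r6 m[φ2→N] = [52, 22]
r6 m[φ3→G] = [7, 1]
r6 m[B→φ0] = [460, 258]
r6 m[B→φ1] = [14, 27]
r6 m[M→φ0] = [1, 1]
r6 m[G→φ2] = [7, 1]
r6 m[G→φ3] = [1596, 2234]
r6 m[N→φ1] = [52, 22]
r6 m[N→φ2] = [166, 217]
r6 m[Q→φ0] = [1, 1]
r7 m[φ0→B] = [14, 27]
r7 m[φ0→M] = [6776, 6630]
r7 m[φ0→Q] = [8986, 4420]
r7 m[φ1→B] = [460, 258]
r7 m[φ1→N] = [166, 217]
r7 m[φ2→G] = [1596, 2234]
r7 m[φ2→N] = [52, 22]
r7 m[φ3→G] = [7, 1]
r7 m[B→φ0] = [460, 258]
r7 m[B→φ1] = [14, 27]
r7 m[M→φ0] = [1, 1]
r7 m[G→φ2] = [7, 1]
r7 m[G→φ3] = [1596, 2234]
r7 m[N→φ1] = [52, 22]
r7 m[N→φ2] = [166, 217]
r7 m[Q→φ0] = [1, 1]
r8 m[φ0→B] = [14, 27]
r8 m[φ0→M] = [6776, 6630]
r8 m[φ0→Q] = [8986, 4420]
r8 m[φ1→B] = [460, 258]
r8 m[φ1→N] = [166, 217]
r8 m[φ2→G] = [1596, 2234]
r8 m[φ2→N] = [52, 22]
r8 m[φ3→G] = [7, 1]
r8 m[B→φ0] = [460, 258]
r8 m[B→φ1] = [14, 27]
r8 m[M→φ0] = [1, 1]
r8 m[G→φ2] = [7, 1]
r8 m[G→φ3] = [1596, 2234]
r8 m[N→φ1] = [52, 22]
r8 m[N→φ2] = [166, 217]
r8 m[Q→φ0] = [1, 1]
fixed point reached at round 8
b[M] = ⊗ incoming = [6776, 6630]

b[M] = [6776, 6630]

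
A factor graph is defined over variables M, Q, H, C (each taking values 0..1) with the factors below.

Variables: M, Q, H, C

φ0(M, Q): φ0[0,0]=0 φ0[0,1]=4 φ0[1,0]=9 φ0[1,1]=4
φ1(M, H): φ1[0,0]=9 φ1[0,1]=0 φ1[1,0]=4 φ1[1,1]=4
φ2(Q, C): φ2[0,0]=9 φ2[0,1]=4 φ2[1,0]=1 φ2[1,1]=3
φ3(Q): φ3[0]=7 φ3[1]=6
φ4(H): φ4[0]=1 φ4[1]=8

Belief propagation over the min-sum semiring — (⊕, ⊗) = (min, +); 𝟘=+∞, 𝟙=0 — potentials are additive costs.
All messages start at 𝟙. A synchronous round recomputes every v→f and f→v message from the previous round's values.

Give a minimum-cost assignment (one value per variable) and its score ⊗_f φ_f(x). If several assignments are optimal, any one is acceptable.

init: all messages = 𝟙 over 2 values
r1 m[φ0→M] = [0, 4]
r1 m[φ0→Q] = [0, 4]
r1 m[φ1→M] = [0, 4]
r1 m[φ1→H] = [4, 0]
r1 m[φ2→Q] = [4, 1]
r1 m[φ2→C] = [1, 3]
r1 m[φ3→Q] = [7, 6]
r1 m[φ4→H] = [1, 8]
r1 m[M→φ0] = [0, 0]
r1 m[M→φ1] = [0, 0]
r1 m[Q→φ0] = [0, 0]
r1 m[Q→φ2] = [0, 0]
r1 m[Q→φ3] = [0, 0]
r1 m[H→φ1] = [0, 0]
r1 m[H→φ4] = [0, 0]
r1 m[C→φ2] = [0, 0]
r2 m[φ0→M] = [0, 4]
r2 m[φ0→Q] = [0, 4]
r2 m[φ1→M] = [0, 4]
r2 m[φ1→H] = [4, 0]
r2 m[φ2→Q] = [4, 1]
r2 m[φ2→C] = [1, 3]
r2 m[φ3→Q] = [7, 6]
r2 m[φ4→H] = [1, 8]
r2 m[M→φ0] = [0, 4]
r2 m[M→φ1] = [0, 4]
r2 m[Q→φ0] = [11, 7]
r2 m[Q→φ2] = [7, 10]
r2 m[Q→φ3] = [4, 5]
r2 m[H→φ1] = [1, 8]
r2 m[H→φ4] = [4, 0]
r2 m[C→φ2] = [0, 0]
r3 m[φ0→M] = [11, 11]
r3 m[φ0→Q] = [0, 4]
r3 m[φ1→M] = [8, 5]
r3 m[φ1→H] = [8, 0]
r3 m[φ2→Q] = [4, 1]
r3 m[φ2→C] = [11, 11]
r3 m[φ3→Q] = [7, 6]
r3 m[φ4→H] = [1, 8]
r3 m[M→φ0] = [0, 4]
r3 m[M→φ1] = [0, 4]
r3 m[Q→φ0] = [11, 7]
r3 m[Q→φ2] = [7, 10]
r3 m[Q→φ3] = [4, 5]
r3 m[H→φ1] = [1, 8]
r3 m[H→φ4] = [4, 0]
r3 m[C→φ2] = [0, 0]
r4 m[φ0→M] = [11, 11]
r4 m[φ0→Q] = [0, 4]
r4 m[φ1→M] = [8, 5]
r4 m[φ1→H] = [8, 0]
r4 m[φ2→Q] = [4, 1]
r4 m[φ2→C] = [11, 11]
r4 m[φ3→Q] = [7, 6]
r4 m[φ4→H] = [1, 8]
r4 m[M→φ0] = [8, 5]
r4 m[M→φ1] = [11, 11]
r4 m[Q→φ0] = [11, 7]
r4 m[Q→φ2] = [7, 10]
r4 m[Q→φ3] = [4, 5]
r4 m[H→φ1] = [1, 8]
r4 m[H→φ4] = [8, 0]
r4 m[C→φ2] = [0, 0]
r5 m[φ0→M] = [11, 11]
r5 m[φ0→Q] = [8, 9]
r5 m[φ1→M] = [8, 5]
r5 m[φ1→H] = [15, 11]
r5 m[φ2→Q] = [4, 1]
r5 m[φ2→C] = [11, 11]
r5 m[φ3→Q] = [7, 6]
r5 m[φ4→H] = [1, 8]
r5 m[M→φ0] = [8, 5]
r5 m[M→φ1] = [11, 11]
r5 m[Q→φ0] = [11, 7]
r5 m[Q→φ2] = [7, 10]
r5 m[Q→φ3] = [4, 5]
r5 m[H→φ1] = [1, 8]
r5 m[H→φ4] = [8, 0]
r5 m[C→φ2] = [0, 0]
r6 m[φ0→M] = [11, 11]
r6 m[φ0→Q] = [8, 9]
r6 m[φ1→M] = [8, 5]
r6 m[φ1→H] = [15, 11]
r6 m[φ2→Q] = [4, 1]
r6 m[φ2→C] = [11, 11]
r6 m[φ3→Q] = [7, 6]
r6 m[φ4→H] = [1, 8]
r6 m[M→φ0] = [8, 5]
r6 m[M→φ1] = [11, 11]
r6 m[Q→φ0] = [11, 7]
r6 m[Q→φ2] = [15, 15]
r6 m[Q→φ3] = [12, 10]
r6 m[H→φ1] = [1, 8]
r6 m[H→φ4] = [15, 11]
r6 m[C→φ2] = [0, 0]
r7 m[φ0→M] = [11, 11]
r7 m[φ0→Q] = [8, 9]
r7 m[φ1→M] = [8, 5]
r7 m[φ1→H] = [15, 11]
r7 m[φ2→Q] = [4, 1]
r7 m[φ2→C] = [16, 18]
r7 m[φ3→Q] = [7, 6]
r7 m[φ4→H] = [1, 8]
r7 m[M→φ0] = [8, 5]
r7 m[M→φ1] = [11, 11]
r7 m[Q→φ0] = [11, 7]
r7 m[Q→φ2] = [15, 15]
r7 m[Q→φ3] = [12, 10]
r7 m[H→φ1] = [1, 8]
r7 m[H→φ4] = [15, 11]
r7 m[C→φ2] = [0, 0]
r8 m[φ0→M] = [11, 11]
r8 m[φ0→Q] = [8, 9]
r8 m[φ1→M] = [8, 5]
r8 m[φ1→H] = [15, 11]
r8 m[φ2→Q] = [4, 1]
r8 m[φ2→C] = [16, 18]
r8 m[φ3→Q] = [7, 6]
r8 m[φ4→H] = [1, 8]
r8 m[M→φ0] = [8, 5]
r8 m[M→φ1] = [11, 11]
r8 m[Q→φ0] = [11, 7]
r8 m[Q→φ2] = [15, 15]
r8 m[Q→φ3] = [12, 10]
r8 m[H→φ1] = [1, 8]
r8 m[H→φ4] = [15, 11]
r8 m[C→φ2] = [0, 0]
fixed point reached at round 8
traceback from M: (M=1, Q=1, H=0, C=0), score=16

assignment: (M=1, Q=1, H=0, C=0); score = 16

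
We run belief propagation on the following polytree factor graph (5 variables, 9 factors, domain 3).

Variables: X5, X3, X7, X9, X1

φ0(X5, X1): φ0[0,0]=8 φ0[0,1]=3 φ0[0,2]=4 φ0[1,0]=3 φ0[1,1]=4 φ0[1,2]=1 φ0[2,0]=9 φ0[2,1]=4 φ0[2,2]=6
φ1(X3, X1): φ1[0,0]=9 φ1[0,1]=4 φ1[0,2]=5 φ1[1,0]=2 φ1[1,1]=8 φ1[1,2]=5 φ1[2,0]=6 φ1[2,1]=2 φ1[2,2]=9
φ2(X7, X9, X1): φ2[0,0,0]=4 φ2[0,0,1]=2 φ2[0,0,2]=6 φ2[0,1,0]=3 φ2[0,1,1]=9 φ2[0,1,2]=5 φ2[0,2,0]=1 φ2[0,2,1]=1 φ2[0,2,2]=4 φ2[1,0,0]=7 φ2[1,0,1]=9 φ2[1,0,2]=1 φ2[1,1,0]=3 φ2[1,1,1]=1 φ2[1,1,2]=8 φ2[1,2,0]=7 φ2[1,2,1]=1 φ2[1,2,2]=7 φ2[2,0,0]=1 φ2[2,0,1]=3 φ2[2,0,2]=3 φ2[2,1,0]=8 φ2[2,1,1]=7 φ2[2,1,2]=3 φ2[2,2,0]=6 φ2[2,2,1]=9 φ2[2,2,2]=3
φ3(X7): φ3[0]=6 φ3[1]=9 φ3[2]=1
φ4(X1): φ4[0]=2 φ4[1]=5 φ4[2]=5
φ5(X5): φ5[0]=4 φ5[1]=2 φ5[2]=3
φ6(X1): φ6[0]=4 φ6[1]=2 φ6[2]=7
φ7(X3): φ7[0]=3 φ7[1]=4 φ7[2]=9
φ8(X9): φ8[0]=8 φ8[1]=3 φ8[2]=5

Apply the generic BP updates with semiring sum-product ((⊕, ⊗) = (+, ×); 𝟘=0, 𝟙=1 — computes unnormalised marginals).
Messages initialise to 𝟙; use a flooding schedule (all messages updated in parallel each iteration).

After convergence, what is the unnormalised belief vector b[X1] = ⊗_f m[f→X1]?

b[X1] = [57294640, 21784320, 167937840]

init: all messages = 𝟙 over 3 values
r1 m[φ0→X5] = [15, 8, 19]
r1 m[φ0→X1] = [20, 11, 11]
r1 m[φ1→X3] = [18, 15, 17]
r1 m[φ1→X1] = [17, 14, 19]
r1 m[φ2→X7] = [35, 44, 43]
r1 m[φ2→X9] = [36, 47, 39]
r1 m[φ2→X1] = [40, 42, 40]
r1 m[φ3→X7] = [6, 9, 1]
r1 m[φ4→X1] = [2, 5, 5]
r1 m[φ5→X5] = [4, 2, 3]
r1 m[φ6→X1] = [4, 2, 7]
r1 m[φ7→X3] = [3, 4, 9]
r1 m[φ8→X9] = [8, 3, 5]
r1 m[X5→φ0] = [1, 1, 1]
r1 m[X5→φ5] = [1, 1, 1]
r1 m[X3→φ1] = [1, 1, 1]
r1 m[X3→φ7] = [1, 1, 1]
r1 m[X7→φ2] = [1, 1, 1]
r1 m[X7→φ3] = [1, 1, 1]
r1 m[X9→φ2] = [1, 1, 1]
r1 m[X9→φ8] = [1, 1, 1]
r1 m[X1→φ0] = [1, 1, 1]
r1 m[X1→φ1] = [1, 1, 1]
r1 m[X1→φ2] = [1, 1, 1]
r1 m[X1→φ4] = [1, 1, 1]
r1 m[X1→φ6] = [1, 1, 1]
r2 m[φ0→X5] = [15, 8, 19]
r2 m[φ0→X1] = [20, 11, 11]
r2 m[φ1→X3] = [18, 15, 17]
r2 m[φ1→X1] = [17, 14, 19]
r2 m[φ2→X7] = [35, 44, 43]
r2 m[φ2→X9] = [36, 47, 39]
r2 m[φ2→X1] = [40, 42, 40]
r2 m[φ3→X7] = [6, 9, 1]
r2 m[φ4→X1] = [2, 5, 5]
r2 m[φ5→X5] = [4, 2, 3]
r2 m[φ6→X1] = [4, 2, 7]
r2 m[φ7→X3] = [3, 4, 9]
r2 m[φ8→X9] = [8, 3, 5]
r2 m[X5→φ0] = [4, 2, 3]
r2 m[X5→φ5] = [15, 8, 19]
r2 m[X3→φ1] = [3, 4, 9]
r2 m[X3→φ7] = [18, 15, 17]
r2 m[X7→φ2] = [6, 9, 1]
r2 m[X7→φ3] = [35, 44, 43]
r2 m[X9→φ2] = [8, 3, 5]
r2 m[X9→φ8] = [36, 47, 39]
r2 m[X1→φ0] = [5440, 5880, 26600]
r2 m[X1→φ1] = [6400, 4620, 15400]
r2 m[X1→φ2] = [2720, 1540, 7315]
r2 m[X1→φ4] = [54400, 12936, 58520]
r2 m[X1→φ6] = [27200, 32340, 41800]
r3 m[φ0→X5] = [167560, 66440, 232080]
r3 m[φ0→X1] = [65, 32, 36]
r3 m[φ1→X3] = [153080, 126760, 186240]
r3 m[φ1→X1] = [89, 62, 116]
r3 m[φ2→X7] = [806185, 885305, 658360]
r3 m[φ2→X9] = [738320, 1020035, 899310]
r3 m[φ2→X1] = [1238, 1098, 1149]
r3 m[φ3→X7] = [6, 9, 1]
r3 m[φ4→X1] = [2, 5, 5]
r3 m[φ5→X5] = [4, 2, 3]
r3 m[φ6→X1] = [4, 2, 7]
r3 m[φ7→X3] = [3, 4, 9]
r3 m[φ8→X9] = [8, 3, 5]
r3 m[X5→φ0] = [4, 2, 3]
r3 m[X5→φ5] = [15, 8, 19]
r3 m[X3→φ1] = [3, 4, 9]
r3 m[X3→φ7] = [18, 15, 17]
r3 m[X7→φ2] = [6, 9, 1]
r3 m[X7→φ3] = [35, 44, 43]
r3 m[X9→φ2] = [8, 3, 5]
r3 m[X9→φ8] = [36, 47, 39]
r3 m[X1→φ0] = [5440, 5880, 26600]
r3 m[X1→φ1] = [6400, 4620, 15400]
r3 m[X1→φ2] = [2720, 1540, 7315]
r3 m[X1→φ4] = [54400, 12936, 58520]
r3 m[X1→φ6] = [27200, 32340, 41800]
r4 m[φ0→X5] = [167560, 66440, 232080]
r4 m[φ0→X1] = [65, 32, 36]
r4 m[φ1→X3] = [153080, 126760, 186240]
r4 m[φ1→X1] = [89, 62, 116]
r4 m[φ2→X7] = [806185, 885305, 658360]
r4 m[φ2→X9] = [738320, 1020035, 899310]
r4 m[φ2→X1] = [1238, 1098, 1149]
r4 m[φ3→X7] = [6, 9, 1]
r4 m[φ4→X1] = [2, 5, 5]
r4 m[φ5→X5] = [4, 2, 3]
r4 m[φ6→X1] = [4, 2, 7]
r4 m[φ7→X3] = [3, 4, 9]
r4 m[φ8→X9] = [8, 3, 5]
r4 m[X5→φ0] = [4, 2, 3]
r4 m[X5→φ5] = [167560, 66440, 232080]
r4 m[X3→φ1] = [3, 4, 9]
r4 m[X3→φ7] = [153080, 126760, 186240]
r4 m[X7→φ2] = [6, 9, 1]
r4 m[X7→φ3] = [806185, 885305, 658360]
r4 m[X9→φ2] = [8, 3, 5]
r4 m[X9→φ8] = [738320, 1020035, 899310]
r4 m[X1→φ0] = [881456, 680760, 4664940]
r4 m[X1→φ1] = [643760, 351360, 1447740]
r4 m[X1→φ2] = [46280, 19840, 146160]
r4 m[X1→φ4] = [28647320, 4356864, 33587568]
r4 m[X1→φ6] = [14323660, 10892160, 23991120]
r5 m[φ0→X5] = [27753688, 10032348, 38645784]
r5 m[φ0→X1] = [65, 32, 36]
r5 m[φ1→X3] = [14437980, 11337100, 17594940]
r5 m[φ1→X1] = [89, 62, 116]
r5 m[φ2→X7] = [15212480, 16007920, 11670640]
r5 m[φ2→X9] = [12992960, 19188440, 17101560]
r5 m[φ2→X1] = [1238, 1098, 1149]
r5 m[φ3→X7] = [6, 9, 1]
r5 m[φ4→X1] = [2, 5, 5]
r5 m[φ5→X5] = [4, 2, 3]
r5 m[φ6→X1] = [4, 2, 7]
r5 m[φ7→X3] = [3, 4, 9]
r5 m[φ8→X9] = [8, 3, 5]
r5 m[X5→φ0] = [4, 2, 3]
r5 m[X5→φ5] = [167560, 66440, 232080]
r5 m[X3→φ1] = [3, 4, 9]
r5 m[X3→φ7] = [153080, 126760, 186240]
r5 m[X7→φ2] = [6, 9, 1]
r5 m[X7→φ3] = [806185, 885305, 658360]
r5 m[X9→φ2] = [8, 3, 5]
r5 m[X9→φ8] = [738320, 1020035, 899310]
r5 m[X1→φ0] = [881456, 680760, 4664940]
r5 m[X1→φ1] = [643760, 351360, 1447740]
r5 m[X1→φ2] = [46280, 19840, 146160]
r5 m[X1→φ4] = [28647320, 4356864, 33587568]
r5 m[X1→φ6] = [14323660, 10892160, 23991120]
r6 m[φ0→X5] = [27753688, 10032348, 38645784]
r6 m[φ0→X1] = [65, 32, 36]
r6 m[φ1→X3] = [14437980, 11337100, 17594940]
r6 m[φ1→X1] = [89, 62, 116]
r6 m[φ2→X7] = [15212480, 16007920, 11670640]
r6 m[φ2→X9] = [12992960, 19188440, 17101560]
r6 m[φ2→X1] = [1238, 1098, 1149]
r6 m[φ3→X7] = [6, 9, 1]
r6 m[φ4→X1] = [2, 5, 5]
r6 m[φ5→X5] = [4, 2, 3]
r6 m[φ6→X1] = [4, 2, 7]
r6 m[φ7→X3] = [3, 4, 9]
r6 m[φ8→X9] = [8, 3, 5]
r6 m[X5→φ0] = [4, 2, 3]
r6 m[X5→φ5] = [27753688, 10032348, 38645784]
r6 m[X3→φ1] = [3, 4, 9]
r6 m[X3→φ7] = [14437980, 11337100, 17594940]
r6 m[X7→φ2] = [6, 9, 1]
r6 m[X7→φ3] = [15212480, 16007920, 11670640]
r6 m[X9→φ2] = [8, 3, 5]
r6 m[X9→φ8] = [12992960, 19188440, 17101560]
r6 m[X1→φ0] = [881456, 680760, 4664940]
r6 m[X1→φ1] = [643760, 351360, 1447740]
r6 m[X1→φ2] = [46280, 19840, 146160]
r6 m[X1→φ4] = [28647320, 4356864, 33587568]
r6 m[X1→φ6] = [14323660, 10892160, 23991120]
r7 m[φ0→X5] = [27753688, 10032348, 38645784]
r7 m[φ0→X1] = [65, 32, 36]
r7 m[φ1→X3] = [14437980, 11337100, 17594940]
r7 m[φ1→X1] = [89, 62, 116]
r7 m[φ2→X7] = [15212480, 16007920, 11670640]
r7 m[φ2→X9] = [12992960, 19188440, 17101560]
r7 m[φ2→X1] = [1238, 1098, 1149]
r7 m[φ3→X7] = [6, 9, 1]
r7 m[φ4→X1] = [2, 5, 5]
r7 m[φ5→X5] = [4, 2, 3]
r7 m[φ6→X1] = [4, 2, 7]
r7 m[φ7→X3] = [3, 4, 9]
r7 m[φ8→X9] = [8, 3, 5]
r7 m[X5→φ0] = [4, 2, 3]
r7 m[X5→φ5] = [27753688, 10032348, 38645784]
r7 m[X3→φ1] = [3, 4, 9]
r7 m[X3→φ7] = [14437980, 11337100, 17594940]
r7 m[X7→φ2] = [6, 9, 1]
r7 m[X7→φ3] = [15212480, 16007920, 11670640]
r7 m[X9→φ2] = [8, 3, 5]
r7 m[X9→φ8] = [12992960, 19188440, 17101560]
r7 m[X1→φ0] = [881456, 680760, 4664940]
r7 m[X1→φ1] = [643760, 351360, 1447740]
r7 m[X1→φ2] = [46280, 19840, 146160]
r7 m[X1→φ4] = [28647320, 4356864, 33587568]
r7 m[X1→φ6] = [14323660, 10892160, 23991120]
fixed point reached at round 7
b[X1] = ⊗ incoming = [57294640, 21784320, 167937840]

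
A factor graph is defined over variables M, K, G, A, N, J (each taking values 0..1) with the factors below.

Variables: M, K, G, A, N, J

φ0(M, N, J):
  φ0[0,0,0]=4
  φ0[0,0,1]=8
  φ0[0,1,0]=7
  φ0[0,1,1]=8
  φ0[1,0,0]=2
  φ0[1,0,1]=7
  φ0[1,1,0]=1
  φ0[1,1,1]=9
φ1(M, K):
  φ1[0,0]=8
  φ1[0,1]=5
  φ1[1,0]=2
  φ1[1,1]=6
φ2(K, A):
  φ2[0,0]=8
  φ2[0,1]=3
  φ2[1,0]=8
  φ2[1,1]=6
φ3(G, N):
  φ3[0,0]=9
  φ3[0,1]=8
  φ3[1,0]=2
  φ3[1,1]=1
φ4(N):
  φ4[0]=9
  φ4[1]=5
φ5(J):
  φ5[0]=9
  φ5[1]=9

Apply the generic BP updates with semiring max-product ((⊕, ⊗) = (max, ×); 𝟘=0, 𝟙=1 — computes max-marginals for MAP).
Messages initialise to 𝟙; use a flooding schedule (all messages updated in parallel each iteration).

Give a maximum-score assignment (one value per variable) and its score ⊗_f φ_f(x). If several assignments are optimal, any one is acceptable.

assignment: (M=0, K=0, G=0, A=0, N=0, J=1); score = 373248

init: all messages = 𝟙 over 2 values
r1 m[φ0→M] = [8, 9]
r1 m[φ0→N] = [8, 9]
r1 m[φ0→J] = [7, 9]
r1 m[φ1→M] = [8, 6]
r1 m[φ1→K] = [8, 6]
r1 m[φ2→K] = [8, 8]
r1 m[φ2→A] = [8, 6]
r1 m[φ3→G] = [9, 2]
r1 m[φ3→N] = [9, 8]
r1 m[φ4→N] = [9, 5]
r1 m[φ5→J] = [9, 9]
r1 m[M→φ0] = [1, 1]
r1 m[M→φ1] = [1, 1]
r1 m[K→φ1] = [1, 1]
r1 m[K→φ2] = [1, 1]
r1 m[G→φ3] = [1, 1]
r1 m[A→φ2] = [1, 1]
r1 m[N→φ0] = [1, 1]
r1 m[N→φ3] = [1, 1]
r1 m[N→φ4] = [1, 1]
r1 m[J→φ0] = [1, 1]
r1 m[J→φ5] = [1, 1]
r2 m[φ0→M] = [8, 9]
r2 m[φ0→N] = [8, 9]
r2 m[φ0→J] = [7, 9]
r2 m[φ1→M] = [8, 6]
r2 m[φ1→K] = [8, 6]
r2 m[φ2→K] = [8, 8]
r2 m[φ2→A] = [8, 6]
r2 m[φ3→G] = [9, 2]
r2 m[φ3→N] = [9, 8]
r2 m[φ4→N] = [9, 5]
r2 m[φ5→J] = [9, 9]
r2 m[M→φ0] = [8, 6]
r2 m[M→φ1] = [8, 9]
r2 m[K→φ1] = [8, 8]
r2 m[K→φ2] = [8, 6]
r2 m[G→φ3] = [1, 1]
r2 m[A→φ2] = [1, 1]
r2 m[N→φ0] = [81, 40]
r2 m[N→φ3] = [72, 45]
r2 m[N→φ4] = [72, 72]
r2 m[J→φ0] = [9, 9]
r2 m[J→φ5] = [7, 9]
r3 m[φ0→M] = [5832, 5103]
r3 m[φ0→N] = [576, 576]
r3 m[φ0→J] = [2592, 5184]
r3 m[φ1→M] = [64, 48]
r3 m[φ1→K] = [64, 54]
r3 m[φ2→K] = [8, 8]
r3 m[φ2→A] = [64, 36]
r3 m[φ3→G] = [648, 144]
r3 m[φ3→N] = [9, 8]
r3 m[φ4→N] = [9, 5]
r3 m[φ5→J] = [9, 9]
r3 m[M→φ0] = [8, 6]
r3 m[M→φ1] = [8, 9]
r3 m[K→φ1] = [8, 8]
r3 m[K→φ2] = [8, 6]
r3 m[G→φ3] = [1, 1]
r3 m[A→φ2] = [1, 1]
r3 m[N→φ0] = [81, 40]
r3 m[N→φ3] = [72, 45]
r3 m[N→φ4] = [72, 72]
r3 m[J→φ0] = [9, 9]
r3 m[J→φ5] = [7, 9]
r4 m[φ0→M] = [5832, 5103]
r4 m[φ0→N] = [576, 576]
r4 m[φ0→J] = [2592, 5184]
r4 m[φ1→M] = [64, 48]
r4 m[φ1→K] = [64, 54]
r4 m[φ2→K] = [8, 8]
r4 m[φ2→A] = [64, 36]
r4 m[φ3→G] = [648, 144]
r4 m[φ3→N] = [9, 8]
r4 m[φ4→N] = [9, 5]
r4 m[φ5→J] = [9, 9]
r4 m[M→φ0] = [64, 48]
r4 m[M→φ1] = [5832, 5103]
r4 m[K→φ1] = [8, 8]
r4 m[K→φ2] = [64, 54]
r4 m[G→φ3] = [1, 1]
r4 m[A→φ2] = [1, 1]
r4 m[N→φ0] = [81, 40]
r4 m[N→φ3] = [5184, 2880]
r4 m[N→φ4] = [5184, 4608]
r4 m[J→φ0] = [9, 9]
r4 m[J→φ5] = [2592, 5184]
r5 m[φ0→M] = [5832, 5103]
r5 m[φ0→N] = [4608, 4608]
r5 m[φ0→J] = [20736, 41472]
r5 m[φ1→M] = [64, 48]
r5 m[φ1→K] = [46656, 30618]
r5 m[φ2→K] = [8, 8]
r5 m[φ2→A] = [512, 324]
r5 m[φ3→G] = [46656, 10368]
r5 m[φ3→N] = [9, 8]
r5 m[φ4→N] = [9, 5]
r5 m[φ5→J] = [9, 9]
r5 m[M→φ0] = [64, 48]
r5 m[M→φ1] = [5832, 5103]
r5 m[K→φ1] = [8, 8]
r5 m[K→φ2] = [64, 54]
r5 m[G→φ3] = [1, 1]
r5 m[A→φ2] = [1, 1]
r5 m[N→φ0] = [81, 40]
r5 m[N→φ3] = [5184, 2880]
r5 m[N→φ4] = [5184, 4608]
r5 m[J→φ0] = [9, 9]
r5 m[J→φ5] = [2592, 5184]
r6 m[φ0→M] = [5832, 5103]
r6 m[φ0→N] = [4608, 4608]
r6 m[φ0→J] = [20736, 41472]
r6 m[φ1→M] = [64, 48]
r6 m[φ1→K] = [46656, 30618]
r6 m[φ2→K] = [8, 8]
r6 m[φ2→A] = [512, 324]
r6 m[φ3→G] = [46656, 10368]
r6 m[φ3→N] = [9, 8]
r6 m[φ4→N] = [9, 5]
r6 m[φ5→J] = [9, 9]
r6 m[M→φ0] = [64, 48]
r6 m[M→φ1] = [5832, 5103]
r6 m[K→φ1] = [8, 8]
r6 m[K→φ2] = [46656, 30618]
r6 m[G→φ3] = [1, 1]
r6 m[A→φ2] = [1, 1]
r6 m[N→φ0] = [81, 40]
r6 m[N→φ3] = [41472, 23040]
r6 m[N→φ4] = [41472, 36864]
r6 m[J→φ0] = [9, 9]
r6 m[J→φ5] = [20736, 41472]
r7 m[φ0→M] = [5832, 5103]
r7 m[φ0→N] = [4608, 4608]
r7 m[φ0→J] = [20736, 41472]
r7 m[φ1→M] = [64, 48]
r7 m[φ1→K] = [46656, 30618]
r7 m[φ2→K] = [8, 8]
r7 m[φ2→A] = [373248, 183708]
r7 m[φ3→G] = [373248, 82944]
r7 m[φ3→N] = [9, 8]
r7 m[φ4→N] = [9, 5]
r7 m[φ5→J] = [9, 9]
r7 m[M→φ0] = [64, 48]
r7 m[M→φ1] = [5832, 5103]
r7 m[K→φ1] = [8, 8]
r7 m[K→φ2] = [46656, 30618]
r7 m[G→φ3] = [1, 1]
r7 m[A→φ2] = [1, 1]
r7 m[N→φ0] = [81, 40]
r7 m[N→φ3] = [41472, 23040]
r7 m[N→φ4] = [41472, 36864]
r7 m[J→φ0] = [9, 9]
r7 m[J→φ5] = [20736, 41472]
r8 m[φ0→M] = [5832, 5103]
r8 m[φ0→N] = [4608, 4608]
r8 m[φ0→J] = [20736, 41472]
r8 m[φ1→M] = [64, 48]
r8 m[φ1→K] = [46656, 30618]
r8 m[φ2→K] = [8, 8]
r8 m[φ2→A] = [373248, 183708]
r8 m[φ3→G] = [373248, 82944]
r8 m[φ3→N] = [9, 8]
r8 m[φ4→N] = [9, 5]
r8 m[φ5→J] = [9, 9]
r8 m[M→φ0] = [64, 48]
r8 m[M→φ1] = [5832, 5103]
r8 m[K→φ1] = [8, 8]
r8 m[K→φ2] = [46656, 30618]
r8 m[G→φ3] = [1, 1]
r8 m[A→φ2] = [1, 1]
r8 m[N→φ0] = [81, 40]
r8 m[N→φ3] = [41472, 23040]
r8 m[N→φ4] = [41472, 36864]
r8 m[J→φ0] = [9, 9]
r8 m[J→φ5] = [20736, 41472]
fixed point reached at round 8
traceback from M: (M=0, K=0, G=0, A=0, N=0, J=1), score=373248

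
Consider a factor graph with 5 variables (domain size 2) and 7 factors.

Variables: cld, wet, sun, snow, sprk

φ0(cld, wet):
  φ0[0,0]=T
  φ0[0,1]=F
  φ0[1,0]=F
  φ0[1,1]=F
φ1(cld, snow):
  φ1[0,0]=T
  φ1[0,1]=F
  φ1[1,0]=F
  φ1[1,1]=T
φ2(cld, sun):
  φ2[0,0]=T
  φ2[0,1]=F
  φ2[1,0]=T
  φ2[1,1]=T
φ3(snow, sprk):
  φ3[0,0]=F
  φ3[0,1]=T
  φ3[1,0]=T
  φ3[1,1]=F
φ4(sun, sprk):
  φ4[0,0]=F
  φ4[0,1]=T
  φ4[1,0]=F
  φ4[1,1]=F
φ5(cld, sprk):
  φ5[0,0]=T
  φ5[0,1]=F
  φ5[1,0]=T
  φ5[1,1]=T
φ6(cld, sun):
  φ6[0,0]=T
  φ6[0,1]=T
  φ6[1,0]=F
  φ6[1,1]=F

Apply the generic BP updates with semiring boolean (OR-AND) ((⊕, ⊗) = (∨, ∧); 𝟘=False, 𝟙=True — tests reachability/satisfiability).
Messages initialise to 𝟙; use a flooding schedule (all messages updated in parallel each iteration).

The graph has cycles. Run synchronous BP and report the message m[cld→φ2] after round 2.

init: all messages = 𝟙 over 2 values
r1 m[φ0→cld] = [T, F]
r1 m[φ0→wet] = [T, F]
r1 m[φ1→cld] = [T, T]
r1 m[φ1→snow] = [T, T]
r1 m[φ2→cld] = [T, T]
r1 m[φ2→sun] = [T, T]
r1 m[φ3→snow] = [T, T]
r1 m[φ3→sprk] = [T, T]
r1 m[φ4→sun] = [T, F]
r1 m[φ4→sprk] = [F, T]
r1 m[φ5→cld] = [T, T]
r1 m[φ5→sprk] = [T, T]
r1 m[φ6→cld] = [T, F]
r1 m[φ6→sun] = [T, T]
r1 m[cld→φ0] = [T, T]
r1 m[cld→φ1] = [T, T]
r1 m[cld→φ2] = [T, T]
r1 m[cld→φ5] = [T, T]
r1 m[cld→φ6] = [T, T]
r1 m[wet→φ0] = [T, T]
r1 m[sun→φ2] = [T, T]
r1 m[sun→φ4] = [T, T]
r1 m[sun→φ6] = [T, T]
r1 m[snow→φ1] = [T, T]
r1 m[snow→φ3] = [T, T]
r1 m[sprk→φ3] = [T, T]
r1 m[sprk→φ4] = [T, T]
r1 m[sprk→φ5] = [T, T]
r2 m[φ0→cld] = [T, F]
r2 m[φ0→wet] = [T, F]
r2 m[φ1→cld] = [T, T]
r2 m[φ1→snow] = [T, T]
r2 m[φ2→cld] = [T, T]
r2 m[φ2→sun] = [T, T]
r2 m[φ3→snow] = [T, T]
r2 m[φ3→sprk] = [T, T]
r2 m[φ4→sun] = [T, F]
r2 m[φ4→sprk] = [F, T]
r2 m[φ5→cld] = [T, T]
r2 m[φ5→sprk] = [T, T]
r2 m[φ6→cld] = [T, F]
r2 m[φ6→sun] = [T, T]
r2 m[cld→φ0] = [T, F]
r2 m[cld→φ1] = [T, F]
r2 m[cld→φ2] = [T, F]
r2 m[cld→φ5] = [T, F]
r2 m[cld→φ6] = [T, F]
r2 m[wet→φ0] = [T, T]
r2 m[sun→φ2] = [T, F]
r2 m[sun→φ4] = [T, T]
r2 m[sun→φ6] = [T, F]
r2 m[snow→φ1] = [T, T]
r2 m[snow→φ3] = [T, T]
r2 m[sprk→φ3] = [F, T]
r2 m[sprk→φ4] = [T, T]
r2 m[sprk→φ5] = [F, T]

message @ round 2 = [T, F]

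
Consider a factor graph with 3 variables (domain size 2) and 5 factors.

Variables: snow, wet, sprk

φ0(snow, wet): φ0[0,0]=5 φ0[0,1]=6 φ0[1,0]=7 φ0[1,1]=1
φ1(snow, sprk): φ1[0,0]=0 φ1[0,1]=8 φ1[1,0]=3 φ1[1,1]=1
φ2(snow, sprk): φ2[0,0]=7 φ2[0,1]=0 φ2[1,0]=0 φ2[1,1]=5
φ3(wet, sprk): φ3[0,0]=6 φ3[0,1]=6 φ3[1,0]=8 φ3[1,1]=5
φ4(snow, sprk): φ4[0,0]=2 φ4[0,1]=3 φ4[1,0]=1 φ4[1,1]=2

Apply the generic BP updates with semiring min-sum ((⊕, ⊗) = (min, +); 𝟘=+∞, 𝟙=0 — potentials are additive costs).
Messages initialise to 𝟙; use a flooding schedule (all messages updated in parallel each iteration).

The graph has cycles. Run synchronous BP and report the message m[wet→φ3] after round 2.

init: all messages = 𝟙 over 2 values
r1 m[φ0→snow] = [5, 1]
r1 m[φ0→wet] = [5, 1]
r1 m[φ1→snow] = [0, 1]
r1 m[φ1→sprk] = [0, 1]
r1 m[φ2→snow] = [0, 0]
r1 m[φ2→sprk] = [0, 0]
r1 m[φ3→wet] = [6, 5]
r1 m[φ3→sprk] = [6, 5]
r1 m[φ4→snow] = [2, 1]
r1 m[φ4→sprk] = [1, 2]
r1 m[snow→φ0] = [0, 0]
r1 m[snow→φ1] = [0, 0]
r1 m[snow→φ2] = [0, 0]
r1 m[snow→φ4] = [0, 0]
r1 m[wet→φ0] = [0, 0]
r1 m[wet→φ3] = [0, 0]
r1 m[sprk→φ1] = [0, 0]
r1 m[sprk→φ2] = [0, 0]
r1 m[sprk→φ3] = [0, 0]
r1 m[sprk→φ4] = [0, 0]
r2 m[φ0→snow] = [5, 1]
r2 m[φ0→wet] = [5, 1]
r2 m[φ1→snow] = [0, 1]
r2 m[φ1→sprk] = [0, 1]
r2 m[φ2→snow] = [0, 0]
r2 m[φ2→sprk] = [0, 0]
r2 m[φ3→wet] = [6, 5]
r2 m[φ3→sprk] = [6, 5]
r2 m[φ4→snow] = [2, 1]
r2 m[φ4→sprk] = [1, 2]
r2 m[snow→φ0] = [2, 2]
r2 m[snow→φ1] = [7, 2]
r2 m[snow→φ2] = [7, 3]
r2 m[snow→φ4] = [5, 2]
r2 m[wet→φ0] = [6, 5]
r2 m[wet→φ3] = [5, 1]
r2 m[sprk→φ1] = [7, 7]
r2 m[sprk→φ2] = [7, 8]
r2 m[sprk→φ3] = [1, 3]
r2 m[sprk→φ4] = [6, 6]

message @ round 2 = [5, 1]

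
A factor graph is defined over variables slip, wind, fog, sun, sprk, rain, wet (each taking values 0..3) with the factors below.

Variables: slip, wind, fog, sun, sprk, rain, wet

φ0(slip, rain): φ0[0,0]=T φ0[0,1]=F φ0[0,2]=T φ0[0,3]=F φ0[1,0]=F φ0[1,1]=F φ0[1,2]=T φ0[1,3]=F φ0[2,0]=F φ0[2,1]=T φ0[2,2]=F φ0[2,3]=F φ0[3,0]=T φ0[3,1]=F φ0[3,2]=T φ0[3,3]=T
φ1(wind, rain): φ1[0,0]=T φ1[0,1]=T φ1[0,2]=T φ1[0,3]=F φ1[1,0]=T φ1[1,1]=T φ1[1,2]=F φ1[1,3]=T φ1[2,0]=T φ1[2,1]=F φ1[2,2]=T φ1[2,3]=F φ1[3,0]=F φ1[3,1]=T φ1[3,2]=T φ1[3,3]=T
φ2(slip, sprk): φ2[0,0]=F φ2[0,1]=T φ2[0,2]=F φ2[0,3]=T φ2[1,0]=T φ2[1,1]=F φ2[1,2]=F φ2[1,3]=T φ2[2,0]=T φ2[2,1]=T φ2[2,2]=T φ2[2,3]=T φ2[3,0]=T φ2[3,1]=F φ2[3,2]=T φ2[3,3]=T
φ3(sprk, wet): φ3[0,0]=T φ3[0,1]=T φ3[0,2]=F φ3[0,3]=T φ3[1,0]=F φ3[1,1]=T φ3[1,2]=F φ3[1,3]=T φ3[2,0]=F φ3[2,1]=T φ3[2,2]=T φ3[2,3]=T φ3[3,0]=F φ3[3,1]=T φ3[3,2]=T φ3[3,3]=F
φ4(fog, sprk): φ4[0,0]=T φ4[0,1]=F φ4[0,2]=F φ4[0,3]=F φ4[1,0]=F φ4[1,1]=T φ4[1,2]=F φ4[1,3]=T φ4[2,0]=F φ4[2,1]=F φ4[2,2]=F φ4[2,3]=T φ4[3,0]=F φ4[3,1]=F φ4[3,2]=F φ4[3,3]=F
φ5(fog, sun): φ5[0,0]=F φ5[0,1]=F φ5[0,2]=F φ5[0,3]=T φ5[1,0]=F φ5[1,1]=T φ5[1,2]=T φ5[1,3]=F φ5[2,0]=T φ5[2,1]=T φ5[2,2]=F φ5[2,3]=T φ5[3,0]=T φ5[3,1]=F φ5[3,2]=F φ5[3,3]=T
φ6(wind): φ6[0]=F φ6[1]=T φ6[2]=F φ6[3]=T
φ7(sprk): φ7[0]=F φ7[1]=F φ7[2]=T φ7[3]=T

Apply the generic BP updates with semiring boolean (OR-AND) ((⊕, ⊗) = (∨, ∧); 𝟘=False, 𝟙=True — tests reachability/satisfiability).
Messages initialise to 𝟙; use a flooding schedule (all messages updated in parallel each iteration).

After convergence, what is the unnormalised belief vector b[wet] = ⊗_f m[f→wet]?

b[wet] = [F, T, T, F]

init: all messages = 𝟙 over 4 values
r1 m[φ0→slip] = [T, T, T, T]
r1 m[φ0→rain] = [T, T, T, T]
r1 m[φ1→wind] = [T, T, T, T]
r1 m[φ1→rain] = [T, T, T, T]
r1 m[φ2→slip] = [T, T, T, T]
r1 m[φ2→sprk] = [T, T, T, T]
r1 m[φ3→sprk] = [T, T, T, T]
r1 m[φ3→wet] = [T, T, T, T]
r1 m[φ4→fog] = [T, T, T, F]
r1 m[φ4→sprk] = [T, T, F, T]
r1 m[φ5→fog] = [T, T, T, T]
r1 m[φ5→sun] = [T, T, T, T]
r1 m[φ6→wind] = [F, T, F, T]
r1 m[φ7→sprk] = [F, F, T, T]
r1 m[slip→φ0] = [T, T, T, T]
r1 m[slip→φ2] = [T, T, T, T]
r1 m[wind→φ1] = [T, T, T, T]
r1 m[wind→φ6] = [T, T, T, T]
r1 m[fog→φ4] = [T, T, T, T]
r1 m[fog→φ5] = [T, T, T, T]
r1 m[sun→φ5] = [T, T, T, T]
r1 m[sprk→φ2] = [T, T, T, T]
r1 m[sprk→φ3] = [T, T, T, T]
r1 m[sprk→φ4] = [T, T, T, T]
r1 m[sprk→φ7] = [T, T, T, T]
r1 m[rain→φ0] = [T, T, T, T]
r1 m[rain→φ1] = [T, T, T, T]
r1 m[wet→φ3] = [T, T, T, T]
r2 m[φ0→slip] = [T, T, T, T]
r2 m[φ0→rain] = [T, T, T, T]
r2 m[φ1→wind] = [T, T, T, T]
r2 m[φ1→rain] = [T, T, T, T]
r2 m[φ2→slip] = [T, T, T, T]
r2 m[φ2→sprk] = [T, T, T, T]
r2 m[φ3→sprk] = [T, T, T, T]
r2 m[φ3→wet] = [T, T, T, T]
r2 m[φ4→fog] = [T, T, T, F]
r2 m[φ4→sprk] = [T, T, F, T]
r2 m[φ5→fog] = [T, T, T, T]
r2 m[φ5→sun] = [T, T, T, T]
r2 m[φ6→wind] = [F, T, F, T]
r2 m[φ7→sprk] = [F, F, T, T]
r2 m[slip→φ0] = [T, T, T, T]
r2 m[slip→φ2] = [T, T, T, T]
r2 m[wind→φ1] = [F, T, F, T]
r2 m[wind→φ6] = [T, T, T, T]
r2 m[fog→φ4] = [T, T, T, T]
r2 m[fog→φ5] = [T, T, T, F]
r2 m[sun→φ5] = [T, T, T, T]
r2 m[sprk→φ2] = [F, F, F, T]
r2 m[sprk→φ3] = [F, F, F, T]
r2 m[sprk→φ4] = [F, F, T, T]
r2 m[sprk→φ7] = [T, T, F, T]
r2 m[rain→φ0] = [T, T, T, T]
r2 m[rain→φ1] = [T, T, T, T]
r2 m[wet→φ3] = [T, T, T, T]
r3 m[φ0→slip] = [T, T, T, T]
r3 m[φ0→rain] = [T, T, T, T]
r3 m[φ1→wind] = [T, T, T, T]
r3 m[φ1→rain] = [T, T, T, T]
r3 m[φ2→slip] = [T, T, T, T]
r3 m[φ2→sprk] = [T, T, T, T]
r3 m[φ3→sprk] = [T, T, T, T]
r3 m[φ3→wet] = [F, T, T, F]
r3 m[φ4→fog] = [F, T, T, F]
r3 m[φ4→sprk] = [T, T, F, T]
r3 m[φ5→fog] = [T, T, T, T]
r3 m[φ5→sun] = [T, T, T, T]
r3 m[φ6→wind] = [F, T, F, T]
r3 m[φ7→sprk] = [F, F, T, T]
r3 m[slip→φ0] = [T, T, T, T]
r3 m[slip→φ2] = [T, T, T, T]
r3 m[wind→φ1] = [F, T, F, T]
r3 m[wind→φ6] = [T, T, T, T]
r3 m[fog→φ4] = [T, T, T, T]
r3 m[fog→φ5] = [T, T, T, F]
r3 m[sun→φ5] = [T, T, T, T]
r3 m[sprk→φ2] = [F, F, F, T]
r3 m[sprk→φ3] = [F, F, F, T]
r3 m[sprk→φ4] = [F, F, T, T]
r3 m[sprk→φ7] = [T, T, F, T]
r3 m[rain→φ0] = [T, T, T, T]
r3 m[rain→φ1] = [T, T, T, T]
r3 m[wet→φ3] = [T, T, T, T]
r4 m[φ0→slip] = [T, T, T, T]
r4 m[φ0→rain] = [T, T, T, T]
r4 m[φ1→wind] = [T, T, T, T]
r4 m[φ1→rain] = [T, T, T, T]
r4 m[φ2→slip] = [T, T, T, T]
r4 m[φ2→sprk] = [T, T, T, T]
r4 m[φ3→sprk] = [T, T, T, T]
r4 m[φ3→wet] = [F, T, T, F]
r4 m[φ4→fog] = [F, T, T, F]
r4 m[φ4→sprk] = [T, T, F, T]
r4 m[φ5→fog] = [T, T, T, T]
r4 m[φ5→sun] = [T, T, T, T]
r4 m[φ6→wind] = [F, T, F, T]
r4 m[φ7→sprk] = [F, F, T, T]
r4 m[slip→φ0] = [T, T, T, T]
r4 m[slip→φ2] = [T, T, T, T]
r4 m[wind→φ1] = [F, T, F, T]
r4 m[wind→φ6] = [T, T, T, T]
r4 m[fog→φ4] = [T, T, T, T]
r4 m[fog→φ5] = [F, T, T, F]
r4 m[sun→φ5] = [T, T, T, T]
r4 m[sprk→φ2] = [F, F, F, T]
r4 m[sprk→φ3] = [F, F, F, T]
r4 m[sprk→φ4] = [F, F, T, T]
r4 m[sprk→φ7] = [T, T, F, T]
r4 m[rain→φ0] = [T, T, T, T]
r4 m[rain→φ1] = [T, T, T, T]
r4 m[wet→φ3] = [T, T, T, T]
r5 m[φ0→slip] = [T, T, T, T]
r5 m[φ0→rain] = [T, T, T, T]
r5 m[φ1→wind] = [T, T, T, T]
r5 m[φ1→rain] = [T, T, T, T]
r5 m[φ2→slip] = [T, T, T, T]
r5 m[φ2→sprk] = [T, T, T, T]
r5 m[φ3→sprk] = [T, T, T, T]
r5 m[φ3→wet] = [F, T, T, F]
r5 m[φ4→fog] = [F, T, T, F]
r5 m[φ4→sprk] = [T, T, F, T]
r5 m[φ5→fog] = [T, T, T, T]
r5 m[φ5→sun] = [T, T, T, T]
r5 m[φ6→wind] = [F, T, F, T]
r5 m[φ7→sprk] = [F, F, T, T]
r5 m[slip→φ0] = [T, T, T, T]
r5 m[slip→φ2] = [T, T, T, T]
r5 m[wind→φ1] = [F, T, F, T]
r5 m[wind→φ6] = [T, T, T, T]
r5 m[fog→φ4] = [T, T, T, T]
r5 m[fog→φ5] = [F, T, T, F]
r5 m[sun→φ5] = [T, T, T, T]
r5 m[sprk→φ2] = [F, F, F, T]
r5 m[sprk→φ3] = [F, F, F, T]
r5 m[sprk→φ4] = [F, F, T, T]
r5 m[sprk→φ7] = [T, T, F, T]
r5 m[rain→φ0] = [T, T, T, T]
r5 m[rain→φ1] = [T, T, T, T]
r5 m[wet→φ3] = [T, T, T, T]
fixed point reached at round 5
b[wet] = ⊗ incoming = [F, T, T, F]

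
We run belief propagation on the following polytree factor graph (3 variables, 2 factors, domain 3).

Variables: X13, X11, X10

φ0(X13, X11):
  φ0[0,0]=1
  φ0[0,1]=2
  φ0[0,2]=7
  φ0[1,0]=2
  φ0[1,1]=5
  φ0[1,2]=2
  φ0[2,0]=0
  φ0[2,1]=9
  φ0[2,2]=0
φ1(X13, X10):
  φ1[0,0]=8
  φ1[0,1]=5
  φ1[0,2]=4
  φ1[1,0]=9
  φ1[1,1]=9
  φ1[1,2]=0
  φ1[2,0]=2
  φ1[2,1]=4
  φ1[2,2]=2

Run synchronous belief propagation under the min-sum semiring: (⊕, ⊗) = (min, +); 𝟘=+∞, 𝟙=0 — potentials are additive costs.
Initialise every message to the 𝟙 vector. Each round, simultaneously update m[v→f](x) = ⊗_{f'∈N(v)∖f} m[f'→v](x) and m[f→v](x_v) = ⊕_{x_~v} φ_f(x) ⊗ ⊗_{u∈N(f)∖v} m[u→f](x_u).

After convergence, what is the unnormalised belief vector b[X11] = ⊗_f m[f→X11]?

b[X11] = [2, 5, 2]

init: all messages = 𝟙 over 3 values
r1 m[φ0→X13] = [1, 2, 0]
r1 m[φ0→X11] = [0, 2, 0]
r1 m[φ1→X13] = [4, 0, 2]
r1 m[φ1→X10] = [2, 4, 0]
r1 m[X13→φ0] = [0, 0, 0]
r1 m[X13→φ1] = [0, 0, 0]
r1 m[X11→φ0] = [0, 0, 0]
r1 m[X10→φ1] = [0, 0, 0]
r2 m[φ0→X13] = [1, 2, 0]
r2 m[φ0→X11] = [0, 2, 0]
r2 m[φ1→X13] = [4, 0, 2]
r2 m[φ1→X10] = [2, 4, 0]
r2 m[X13→φ0] = [4, 0, 2]
r2 m[X13→φ1] = [1, 2, 0]
r2 m[X11→φ0] = [0, 0, 0]
r2 m[X10→φ1] = [0, 0, 0]
r3 m[φ0→X13] = [1, 2, 0]
r3 m[φ0→X11] = [2, 5, 2]
r3 m[φ1→X13] = [4, 0, 2]
r3 m[φ1→X10] = [2, 4, 2]
r3 m[X13→φ0] = [4, 0, 2]
r3 m[X13→φ1] = [1, 2, 0]
r3 m[X11→φ0] = [0, 0, 0]
r3 m[X10→φ1] = [0, 0, 0]
r4 m[φ0→X13] = [1, 2, 0]
r4 m[φ0→X11] = [2, 5, 2]
r4 m[φ1→X13] = [4, 0, 2]
r4 m[φ1→X10] = [2, 4, 2]
r4 m[X13→φ0] = [4, 0, 2]
r4 m[X13→φ1] = [1, 2, 0]
r4 m[X11→φ0] = [0, 0, 0]
r4 m[X10→φ1] = [0, 0, 0]
fixed point reached at round 4
b[X11] = ⊗ incoming = [2, 5, 2]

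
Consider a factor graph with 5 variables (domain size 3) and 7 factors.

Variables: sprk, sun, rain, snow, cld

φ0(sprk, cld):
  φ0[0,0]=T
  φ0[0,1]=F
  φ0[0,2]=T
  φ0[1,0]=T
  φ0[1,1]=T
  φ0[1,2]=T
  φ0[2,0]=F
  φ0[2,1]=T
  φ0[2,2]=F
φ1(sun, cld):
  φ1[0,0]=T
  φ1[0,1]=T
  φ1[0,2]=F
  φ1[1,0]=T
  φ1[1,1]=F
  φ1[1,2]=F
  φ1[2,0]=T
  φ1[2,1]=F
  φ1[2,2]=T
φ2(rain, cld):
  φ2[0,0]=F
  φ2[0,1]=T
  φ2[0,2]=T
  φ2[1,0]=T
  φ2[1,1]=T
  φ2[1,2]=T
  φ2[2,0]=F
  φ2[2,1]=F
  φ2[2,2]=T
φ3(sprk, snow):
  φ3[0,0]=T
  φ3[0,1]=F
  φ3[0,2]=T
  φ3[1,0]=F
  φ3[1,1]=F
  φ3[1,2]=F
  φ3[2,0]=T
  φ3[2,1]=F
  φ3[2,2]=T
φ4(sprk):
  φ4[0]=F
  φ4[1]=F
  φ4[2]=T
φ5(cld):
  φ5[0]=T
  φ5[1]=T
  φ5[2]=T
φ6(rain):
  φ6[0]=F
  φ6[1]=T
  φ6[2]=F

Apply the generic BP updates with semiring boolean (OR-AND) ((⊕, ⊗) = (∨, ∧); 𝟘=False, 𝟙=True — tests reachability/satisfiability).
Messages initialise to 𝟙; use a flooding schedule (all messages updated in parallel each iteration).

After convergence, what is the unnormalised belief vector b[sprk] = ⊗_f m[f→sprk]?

init: all messages = 𝟙 over 3 values
r1 m[φ0→sprk] = [T, T, T]
r1 m[φ0→cld] = [T, T, T]
r1 m[φ1→sun] = [T, T, T]
r1 m[φ1→cld] = [T, T, T]
r1 m[φ2→rain] = [T, T, T]
r1 m[φ2→cld] = [T, T, T]
r1 m[φ3→sprk] = [T, F, T]
r1 m[φ3→snow] = [T, F, T]
r1 m[φ4→sprk] = [F, F, T]
r1 m[φ5→cld] = [T, T, T]
r1 m[φ6→rain] = [F, T, F]
r1 m[sprk→φ0] = [T, T, T]
r1 m[sprk→φ3] = [T, T, T]
r1 m[sprk→φ4] = [T, T, T]
r1 m[sun→φ1] = [T, T, T]
r1 m[rain→φ2] = [T, T, T]
r1 m[rain→φ6] = [T, T, T]
r1 m[snow→φ3] = [T, T, T]
r1 m[cld→φ0] = [T, T, T]
r1 m[cld→φ1] = [T, T, T]
r1 m[cld→φ2] = [T, T, T]
r1 m[cld→φ5] = [T, T, T]
r2 m[φ0→sprk] = [T, T, T]
r2 m[φ0→cld] = [T, T, T]
r2 m[φ1→sun] = [T, T, T]
r2 m[φ1→cld] = [T, T, T]
r2 m[φ2→rain] = [T, T, T]
r2 m[φ2→cld] = [T, T, T]
r2 m[φ3→sprk] = [T, F, T]
r2 m[φ3→snow] = [T, F, T]
r2 m[φ4→sprk] = [F, F, T]
r2 m[φ5→cld] = [T, T, T]
r2 m[φ6→rain] = [F, T, F]
r2 m[sprk→φ0] = [F, F, T]
r2 m[sprk→φ3] = [F, F, T]
r2 m[sprk→φ4] = [T, F, T]
r2 m[sun→φ1] = [T, T, T]
r2 m[rain→φ2] = [F, T, F]
r2 m[rain→φ6] = [T, T, T]
r2 m[snow→φ3] = [T, T, T]
r2 m[cld→φ0] = [T, T, T]
r2 m[cld→φ1] = [T, T, T]
r2 m[cld→φ2] = [T, T, T]
r2 m[cld→φ5] = [T, T, T]
r3 m[φ0→sprk] = [T, T, T]
r3 m[φ0→cld] = [F, T, F]
r3 m[φ1→sun] = [T, T, T]
r3 m[φ1→cld] = [T, T, T]
r3 m[φ2→rain] = [T, T, T]
r3 m[φ2→cld] = [T, T, T]
r3 m[φ3→sprk] = [T, F, T]
r3 m[φ3→snow] = [T, F, T]
r3 m[φ4→sprk] = [F, F, T]
r3 m[φ5→cld] = [T, T, T]
r3 m[φ6→rain] = [F, T, F]
r3 m[sprk→φ0] = [F, F, T]
r3 m[sprk→φ3] = [F, F, T]
r3 m[sprk→φ4] = [T, F, T]
r3 m[sun→φ1] = [T, T, T]
r3 m[rain→φ2] = [F, T, F]
r3 m[rain→φ6] = [T, T, T]
r3 m[snow→φ3] = [T, T, T]
r3 m[cld→φ0] = [T, T, T]
r3 m[cld→φ1] = [T, T, T]
r3 m[cld→φ2] = [T, T, T]
r3 m[cld→φ5] = [T, T, T]
r4 m[φ0→sprk] = [T, T, T]
r4 m[φ0→cld] = [F, T, F]
r4 m[φ1→sun] = [T, T, T]
r4 m[φ1→cld] = [T, T, T]
r4 m[φ2→rain] = [T, T, T]
r4 m[φ2→cld] = [T, T, T]
r4 m[φ3→sprk] = [T, F, T]
r4 m[φ3→snow] = [T, F, T]
r4 m[φ4→sprk] = [F, F, T]
r4 m[φ5→cld] = [T, T, T]
r4 m[φ6→rain] = [F, T, F]
r4 m[sprk→φ0] = [F, F, T]
r4 m[sprk→φ3] = [F, F, T]
r4 m[sprk→φ4] = [T, F, T]
r4 m[sun→φ1] = [T, T, T]
r4 m[rain→φ2] = [F, T, F]
r4 m[rain→φ6] = [T, T, T]
r4 m[snow→φ3] = [T, T, T]
r4 m[cld→φ0] = [T, T, T]
r4 m[cld→φ1] = [F, T, F]
r4 m[cld→φ2] = [F, T, F]
r4 m[cld→φ5] = [F, T, F]
r5 m[φ0→sprk] = [T, T, T]
r5 m[φ0→cld] = [F, T, F]
r5 m[φ1→sun] = [T, F, F]
r5 m[φ1→cld] = [T, T, T]
r5 m[φ2→rain] = [T, T, F]
r5 m[φ2→cld] = [T, T, T]
r5 m[φ3→sprk] = [T, F, T]
r5 m[φ3→snow] = [T, F, T]
r5 m[φ4→sprk] = [F, F, T]
r5 m[φ5→cld] = [T, T, T]
r5 m[φ6→rain] = [F, T, F]
r5 m[sprk→φ0] = [F, F, T]
r5 m[sprk→φ3] = [F, F, T]
r5 m[sprk→φ4] = [T, F, T]
r5 m[sun→φ1] = [T, T, T]
r5 m[rain→φ2] = [F, T, F]
r5 m[rain→φ6] = [T, T, T]
r5 m[snow→φ3] = [T, T, T]
r5 m[cld→φ0] = [T, T, T]
r5 m[cld→φ1] = [F, T, F]
r5 m[cld→φ2] = [F, T, F]
r5 m[cld→φ5] = [F, T, F]
r6 m[φ0→sprk] = [T, T, T]
r6 m[φ0→cld] = [F, T, F]
r6 m[φ1→sun] = [T, F, F]
r6 m[φ1→cld] = [T, T, T]
r6 m[φ2→rain] = [T, T, F]
r6 m[φ2→cld] = [T, T, T]
r6 m[φ3→sprk] = [T, F, T]
r6 m[φ3→snow] = [T, F, T]
r6 m[φ4→sprk] = [F, F, T]
r6 m[φ5→cld] = [T, T, T]
r6 m[φ6→rain] = [F, T, F]
r6 m[sprk→φ0] = [F, F, T]
r6 m[sprk→φ3] = [F, F, T]
r6 m[sprk→φ4] = [T, F, T]
r6 m[sun→φ1] = [T, T, T]
r6 m[rain→φ2] = [F, T, F]
r6 m[rain→φ6] = [T, T, F]
r6 m[snow→φ3] = [T, T, T]
r6 m[cld→φ0] = [T, T, T]
r6 m[cld→φ1] = [F, T, F]
r6 m[cld→φ2] = [F, T, F]
r6 m[cld→φ5] = [F, T, F]
r7 m[φ0→sprk] = [T, T, T]
r7 m[φ0→cld] = [F, T, F]
r7 m[φ1→sun] = [T, F, F]
r7 m[φ1→cld] = [T, T, T]
r7 m[φ2→rain] = [T, T, F]
r7 m[φ2→cld] = [T, T, T]
r7 m[φ3→sprk] = [T, F, T]
r7 m[φ3→snow] = [T, F, T]
r7 m[φ4→sprk] = [F, F, T]
r7 m[φ5→cld] = [T, T, T]
r7 m[φ6→rain] = [F, T, F]
r7 m[sprk→φ0] = [F, F, T]
r7 m[sprk→φ3] = [F, F, T]
r7 m[sprk→φ4] = [T, F, T]
r7 m[sun→φ1] = [T, T, T]
r7 m[rain→φ2] = [F, T, F]
r7 m[rain→φ6] = [T, T, F]
r7 m[snow→φ3] = [T, T, T]
r7 m[cld→φ0] = [T, T, T]
r7 m[cld→φ1] = [F, T, F]
r7 m[cld→φ2] = [F, T, F]
r7 m[cld→φ5] = [F, T, F]
fixed point reached at round 7
b[sprk] = ⊗ incoming = [F, F, T]

b[sprk] = [F, F, T]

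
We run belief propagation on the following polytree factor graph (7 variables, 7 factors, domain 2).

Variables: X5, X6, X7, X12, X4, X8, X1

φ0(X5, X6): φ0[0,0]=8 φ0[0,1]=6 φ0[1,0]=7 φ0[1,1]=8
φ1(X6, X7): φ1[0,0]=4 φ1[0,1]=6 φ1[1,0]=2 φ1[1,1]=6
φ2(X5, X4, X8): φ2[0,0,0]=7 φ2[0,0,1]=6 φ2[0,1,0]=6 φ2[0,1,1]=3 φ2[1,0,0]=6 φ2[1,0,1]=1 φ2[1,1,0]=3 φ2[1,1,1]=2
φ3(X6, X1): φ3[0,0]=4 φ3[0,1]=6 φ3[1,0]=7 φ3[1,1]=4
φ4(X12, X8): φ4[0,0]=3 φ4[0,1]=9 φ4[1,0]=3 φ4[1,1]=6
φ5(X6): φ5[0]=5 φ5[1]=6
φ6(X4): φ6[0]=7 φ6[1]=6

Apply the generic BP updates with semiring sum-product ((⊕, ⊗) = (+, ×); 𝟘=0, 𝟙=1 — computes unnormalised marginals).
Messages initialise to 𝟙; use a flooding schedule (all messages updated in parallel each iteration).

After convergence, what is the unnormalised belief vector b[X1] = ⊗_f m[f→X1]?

b[X1] = [7735320, 7353540]

init: all messages = 𝟙 over 2 values
r1 m[φ0→X5] = [14, 15]
r1 m[φ0→X6] = [15, 14]
r1 m[φ1→X6] = [10, 8]
r1 m[φ1→X7] = [6, 12]
r1 m[φ2→X5] = [22, 12]
r1 m[φ2→X4] = [20, 14]
r1 m[φ2→X8] = [22, 12]
r1 m[φ3→X6] = [10, 11]
r1 m[φ3→X1] = [11, 10]
r1 m[φ4→X12] = [12, 9]
r1 m[φ4→X8] = [6, 15]
r1 m[φ5→X6] = [5, 6]
r1 m[φ6→X4] = [7, 6]
r1 m[X5→φ0] = [1, 1]
r1 m[X5→φ2] = [1, 1]
r1 m[X6→φ0] = [1, 1]
r1 m[X6→φ1] = [1, 1]
r1 m[X6→φ3] = [1, 1]
r1 m[X6→φ5] = [1, 1]
r1 m[X7→φ1] = [1, 1]
r1 m[X12→φ4] = [1, 1]
r1 m[X4→φ2] = [1, 1]
r1 m[X4→φ6] = [1, 1]
r1 m[X8→φ2] = [1, 1]
r1 m[X8→φ4] = [1, 1]
r1 m[X1→φ3] = [1, 1]
r2 m[φ0→X5] = [14, 15]
r2 m[φ0→X6] = [15, 14]
r2 m[φ1→X6] = [10, 8]
r2 m[φ1→X7] = [6, 12]
r2 m[φ2→X5] = [22, 12]
r2 m[φ2→X4] = [20, 14]
r2 m[φ2→X8] = [22, 12]
r2 m[φ3→X6] = [10, 11]
r2 m[φ3→X1] = [11, 10]
r2 m[φ4→X12] = [12, 9]
r2 m[φ4→X8] = [6, 15]
r2 m[φ5→X6] = [5, 6]
r2 m[φ6→X4] = [7, 6]
r2 m[X5→φ0] = [22, 12]
r2 m[X5→φ2] = [14, 15]
r2 m[X6→φ0] = [500, 528]
r2 m[X6→φ1] = [750, 924]
r2 m[X6→φ3] = [750, 672]
r2 m[X6→φ5] = [1500, 1232]
r2 m[X7→φ1] = [1, 1]
r2 m[X12→φ4] = [1, 1]
r2 m[X4→φ2] = [7, 6]
r2 m[X4→φ6] = [20, 14]
r2 m[X8→φ2] = [6, 15]
r2 m[X8→φ4] = [22, 12]
r2 m[X1→φ3] = [1, 1]
r3 m[φ0→X5] = [7168, 7724]
r3 m[φ0→X6] = [260, 228]
r3 m[φ1→X6] = [10, 8]
r3 m[φ1→X7] = [4848, 10044]
r3 m[φ2→X5] = [1410, 645]
r3 m[φ2→X4] = [2613, 1854]
r3 m[φ2→X8] = [2090, 1125]
r3 m[φ3→X6] = [10, 11]
r3 m[φ3→X1] = [7704, 7188]
r3 m[φ4→X12] = [174, 138]
r3 m[φ4→X8] = [6, 15]
r3 m[φ5→X6] = [5, 6]
r3 m[φ6→X4] = [7, 6]
r3 m[X5→φ0] = [22, 12]
r3 m[X5→φ2] = [14, 15]
r3 m[X6→φ0] = [500, 528]
r3 m[X6→φ1] = [750, 924]
r3 m[X6→φ3] = [750, 672]
r3 m[X6→φ5] = [1500, 1232]
r3 m[X7→φ1] = [1, 1]
r3 m[X12→φ4] = [1, 1]
r3 m[X4→φ2] = [7, 6]
r3 m[X4→φ6] = [20, 14]
r3 m[X8→φ2] = [6, 15]
r3 m[X8→φ4] = [22, 12]
r3 m[X1→φ3] = [1, 1]
r4 m[φ0→X5] = [7168, 7724]
r4 m[φ0→X6] = [260, 228]
r4 m[φ1→X6] = [10, 8]
r4 m[φ1→X7] = [4848, 10044]
r4 m[φ2→X5] = [1410, 645]
r4 m[φ2→X4] = [2613, 1854]
r4 m[φ2→X8] = [2090, 1125]
r4 m[φ3→X6] = [10, 11]
r4 m[φ3→X1] = [7704, 7188]
r4 m[φ4→X12] = [174, 138]
r4 m[φ4→X8] = [6, 15]
r4 m[φ5→X6] = [5, 6]
r4 m[φ6→X4] = [7, 6]
r4 m[X5→φ0] = [1410, 645]
r4 m[X5→φ2] = [7168, 7724]
r4 m[X6→φ0] = [500, 528]
r4 m[X6→φ1] = [13000, 15048]
r4 m[X6→φ3] = [13000, 10944]
r4 m[X6→φ5] = [26000, 20064]
r4 m[X7→φ1] = [1, 1]
r4 m[X12→φ4] = [1, 1]
r4 m[X4→φ2] = [7, 6]
r4 m[X4→φ6] = [2613, 1854]
r4 m[X8→φ2] = [6, 15]
r4 m[X8→φ4] = [2090, 1125]
r4 m[X1→φ3] = [1, 1]
r5 m[φ0→X5] = [7168, 7724]
r5 m[φ0→X6] = [15795, 13620]
r5 m[φ1→X6] = [10, 8]
r5 m[φ1→X7] = [82096, 168288]
r5 m[φ2→X5] = [1410, 645]
r5 m[φ2→X4] = [1340100, 951360]
r5 m[φ2→X8] = [1072720, 576836]
r5 m[φ3→X6] = [10, 11]
r5 m[φ3→X1] = [128608, 121776]
r5 m[φ4→X12] = [16395, 13020]
r5 m[φ4→X8] = [6, 15]
r5 m[φ5→X6] = [5, 6]
r5 m[φ6→X4] = [7, 6]
r5 m[X5→φ0] = [1410, 645]
r5 m[X5→φ2] = [7168, 7724]
r5 m[X6→φ0] = [500, 528]
r5 m[X6→φ1] = [13000, 15048]
r5 m[X6→φ3] = [13000, 10944]
r5 m[X6→φ5] = [26000, 20064]
r5 m[X7→φ1] = [1, 1]
r5 m[X12→φ4] = [1, 1]
r5 m[X4→φ2] = [7, 6]
r5 m[X4→φ6] = [2613, 1854]
r5 m[X8→φ2] = [6, 15]
r5 m[X8→φ4] = [2090, 1125]
r5 m[X1→φ3] = [1, 1]
r6 m[φ0→X5] = [7168, 7724]
r6 m[φ0→X6] = [15795, 13620]
r6 m[φ1→X6] = [10, 8]
r6 m[φ1→X7] = [82096, 168288]
r6 m[φ2→X5] = [1410, 645]
r6 m[φ2→X4] = [1340100, 951360]
r6 m[φ2→X8] = [1072720, 576836]
r6 m[φ3→X6] = [10, 11]
r6 m[φ3→X1] = [128608, 121776]
r6 m[φ4→X12] = [16395, 13020]
r6 m[φ4→X8] = [6, 15]
r6 m[φ5→X6] = [5, 6]
r6 m[φ6→X4] = [7, 6]
r6 m[X5→φ0] = [1410, 645]
r6 m[X5→φ2] = [7168, 7724]
r6 m[X6→φ0] = [500, 528]
r6 m[X6→φ1] = [789750, 898920]
r6 m[X6→φ3] = [789750, 653760]
r6 m[X6→φ5] = [1579500, 1198560]
r6 m[X7→φ1] = [1, 1]
r6 m[X12→φ4] = [1, 1]
r6 m[X4→φ2] = [7, 6]
r6 m[X4→φ6] = [1340100, 951360]
r6 m[X8→φ2] = [6, 15]
r6 m[X8→φ4] = [1072720, 576836]
r6 m[X1→φ3] = [1, 1]
r7 m[φ0→X5] = [7168, 7724]
r7 m[φ0→X6] = [15795, 13620]
r7 m[φ1→X6] = [10, 8]
r7 m[φ1→X7] = [4956840, 10132020]
r7 m[φ2→X5] = [1410, 645]
r7 m[φ2→X4] = [1340100, 951360]
r7 m[φ2→X8] = [1072720, 576836]
r7 m[φ3→X6] = [10, 11]
r7 m[φ3→X1] = [7735320, 7353540]
r7 m[φ4→X12] = [8409684, 6679176]
r7 m[φ4→X8] = [6, 15]
r7 m[φ5→X6] = [5, 6]
r7 m[φ6→X4] = [7, 6]
r7 m[X5→φ0] = [1410, 645]
r7 m[X5→φ2] = [7168, 7724]
r7 m[X6→φ0] = [500, 528]
r7 m[X6→φ1] = [789750, 898920]
r7 m[X6→φ3] = [789750, 653760]
r7 m[X6→φ5] = [1579500, 1198560]
r7 m[X7→φ1] = [1, 1]
r7 m[X12→φ4] = [1, 1]
r7 m[X4→φ2] = [7, 6]
r7 m[X4→φ6] = [1340100, 951360]
r7 m[X8→φ2] = [6, 15]
r7 m[X8→φ4] = [1072720, 576836]
r7 m[X1→φ3] = [1, 1]
r8 m[φ0→X5] = [7168, 7724]
r8 m[φ0→X6] = [15795, 13620]
r8 m[φ1→X6] = [10, 8]
r8 m[φ1→X7] = [4956840, 10132020]
r8 m[φ2→X5] = [1410, 645]
r8 m[φ2→X4] = [1340100, 951360]
r8 m[φ2→X8] = [1072720, 576836]
r8 m[φ3→X6] = [10, 11]
r8 m[φ3→X1] = [7735320, 7353540]
r8 m[φ4→X12] = [8409684, 6679176]
r8 m[φ4→X8] = [6, 15]
r8 m[φ5→X6] = [5, 6]
r8 m[φ6→X4] = [7, 6]
r8 m[X5→φ0] = [1410, 645]
r8 m[X5→φ2] = [7168, 7724]
r8 m[X6→φ0] = [500, 528]
r8 m[X6→φ1] = [789750, 898920]
r8 m[X6→φ3] = [789750, 653760]
r8 m[X6→φ5] = [1579500, 1198560]
r8 m[X7→φ1] = [1, 1]
r8 m[X12→φ4] = [1, 1]
r8 m[X4→φ2] = [7, 6]
r8 m[X4→φ6] = [1340100, 951360]
r8 m[X8→φ2] = [6, 15]
r8 m[X8→φ4] = [1072720, 576836]
r8 m[X1→φ3] = [1, 1]
fixed point reached at round 8
b[X1] = ⊗ incoming = [7735320, 7353540]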